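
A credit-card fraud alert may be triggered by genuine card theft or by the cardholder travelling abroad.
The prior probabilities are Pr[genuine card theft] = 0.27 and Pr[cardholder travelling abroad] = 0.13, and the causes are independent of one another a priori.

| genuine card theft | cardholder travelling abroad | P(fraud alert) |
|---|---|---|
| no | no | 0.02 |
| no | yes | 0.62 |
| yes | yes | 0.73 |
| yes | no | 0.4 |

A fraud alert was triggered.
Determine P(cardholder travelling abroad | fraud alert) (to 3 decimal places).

Numerator (weight on configurations with cardholder travelling abroad): 0.058838 + 0.025623 = 0.084461
Normalizer over all consistent configurations: 0.02*0.73*0.87 + 0.62*0.73*0.13 + 0.4*0.27*0.87 + 0.73*0.27*0.13 = 0.191123
P(cardholder travelling abroad | fraud alert) = 0.084461/0.191123 ≈ 0.442

P(cardholder travelling abroad | fraud alert) ≈ 0.442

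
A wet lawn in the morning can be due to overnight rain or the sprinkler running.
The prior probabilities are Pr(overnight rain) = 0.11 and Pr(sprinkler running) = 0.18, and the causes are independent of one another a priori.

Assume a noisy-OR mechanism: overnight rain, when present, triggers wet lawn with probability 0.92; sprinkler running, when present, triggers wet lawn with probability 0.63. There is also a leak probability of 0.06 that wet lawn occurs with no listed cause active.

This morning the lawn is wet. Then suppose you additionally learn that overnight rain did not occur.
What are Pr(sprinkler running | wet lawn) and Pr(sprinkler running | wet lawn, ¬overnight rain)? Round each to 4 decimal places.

Under noisy-OR, P(wet lawn | causes) = 1 − (1−0.06)·∏(1−qᵢ) over the active causes.
For the numerator, keep only sprinkler running=true terms: 0.104482 + 0.019249 = 0.123731
Denominator P(wet lawn): 0.06*0.89*0.82 + 0.6522*0.89*0.18 + 0.9248*0.11*0.82 + 0.972176*0.11*0.18 = 0.250936
Posterior = 0.123731 / 0.250936 ≈ 0.4931

Now condition on the additional information:
P(wet lawn | ¬overnight rain) = 0.06*0.82 + 0.6522*0.18 = 0.049200 + 0.117396 = 0.166596
The sprinkler running-present share is 0.6522*0.18 = 0.117396.
Hence the posterior is 0.117396/0.166596 ≈ 0.7047.

Pr(sprinkler running | wet lawn) ≈ 0.4931; Pr(sprinkler running | wet lawn, ¬overnight rain) ≈ 0.7047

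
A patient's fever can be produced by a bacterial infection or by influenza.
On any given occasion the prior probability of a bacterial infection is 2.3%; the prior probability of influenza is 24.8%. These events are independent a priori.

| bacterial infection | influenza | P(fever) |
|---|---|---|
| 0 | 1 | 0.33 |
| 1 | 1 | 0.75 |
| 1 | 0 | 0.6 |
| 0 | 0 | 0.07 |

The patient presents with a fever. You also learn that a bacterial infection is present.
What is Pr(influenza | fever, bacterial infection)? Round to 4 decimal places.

Pr(influenza | fever, bacterial infection) ≈ 0.2919

Sum P(fever|·) weighted by the priors over both values of influenza:
  P(fever | bacterial infection) = 0.6·0.752 + 0.75·0.248
        = 0.451200 + 0.186000 = 0.637200
The terms with influenza present sum to 0.186000, so
  P(influenza | fever, bacterial infection) = 0.186000 / 0.637200 ≈ 0.2919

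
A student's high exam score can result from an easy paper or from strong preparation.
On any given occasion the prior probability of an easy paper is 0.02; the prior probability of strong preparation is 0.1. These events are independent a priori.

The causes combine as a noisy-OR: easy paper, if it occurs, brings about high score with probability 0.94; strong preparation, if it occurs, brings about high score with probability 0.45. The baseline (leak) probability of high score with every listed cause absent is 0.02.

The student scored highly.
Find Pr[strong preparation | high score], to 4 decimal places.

Pr[strong preparation | high score] ≈ 0.5767

Under noisy-OR, P(high score | causes) = 1 − (1−0.02)·∏(1−qᵢ) over the active causes.
Numerator (weight on configurations with strong preparation): 0.045178 + 0.001935 = 0.047113
The normalizing constant is 0.02*0.98*0.9 + 0.461*0.98*0.1 + 0.9412*0.02*0.9 + 0.96766*0.02*0.1 = 0.081695
P(strong preparation | high score) = 0.047113/0.081695 ≈ 0.5767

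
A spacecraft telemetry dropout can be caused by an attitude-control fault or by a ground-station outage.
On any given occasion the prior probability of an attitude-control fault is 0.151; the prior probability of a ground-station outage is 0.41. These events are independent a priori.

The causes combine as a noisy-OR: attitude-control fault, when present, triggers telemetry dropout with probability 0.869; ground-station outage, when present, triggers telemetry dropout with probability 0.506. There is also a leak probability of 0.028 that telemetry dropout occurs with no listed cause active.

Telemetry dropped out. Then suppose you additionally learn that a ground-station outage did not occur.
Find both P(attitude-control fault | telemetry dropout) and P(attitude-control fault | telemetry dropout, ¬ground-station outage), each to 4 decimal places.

P(attitude-control fault | telemetry dropout) ≈ 0.4105; P(attitude-control fault | telemetry dropout, ¬ground-station outage) ≈ 0.8472

Under noisy-OR, P(telemetry dropout | causes) = 1 − (1−0.028)·∏(1−qᵢ) over the active causes.
P(telemetry dropout) = 0.028×0.849×0.59 + 0.519832×0.849×0.41 + 0.872668×0.151×0.59 + 0.937098×0.151×0.41 = 0.014025 + 0.180948 + 0.077746 + 0.058016 = 0.330735
Restricting to configurations with attitude-control fault present: 0.077746 + 0.058016 = 0.135762.
Hence the posterior is 0.135762/0.330735 ≈ 0.4105.

Now also conditioning on ground-station outage≠true:
Numerator (weight on configurations with attitude-control fault): 0.872668×0.151 = 0.131773
The normalizing constant is 0.028×0.849 + 0.872668×0.151 = 0.155545
P(attitude-control fault | telemetry dropout, ¬ground-station outage) = 0.131773/0.155545 ≈ 0.8472
With ground-station outage excluded, attitude-control fault must carry more of the explanatory weight for the telemetry dropout.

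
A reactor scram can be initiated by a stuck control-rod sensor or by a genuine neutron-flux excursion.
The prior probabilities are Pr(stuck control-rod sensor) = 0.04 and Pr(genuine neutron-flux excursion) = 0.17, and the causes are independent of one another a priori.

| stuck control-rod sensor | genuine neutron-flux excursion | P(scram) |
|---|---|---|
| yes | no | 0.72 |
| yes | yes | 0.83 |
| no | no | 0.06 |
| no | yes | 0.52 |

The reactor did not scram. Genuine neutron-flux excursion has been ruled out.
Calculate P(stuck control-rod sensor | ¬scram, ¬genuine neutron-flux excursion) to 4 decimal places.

P(stuck control-rod sensor | ¬scram, ¬genuine neutron-flux excursion) ≈ 0.0123

By total probability over both values of stuck control-rod sensor:
  P(¬scram | ¬genuine neutron-flux excursion) = 0.94·0.96 + 0.28·0.04
        = 0.902400 + 0.011200 = 0.913600
Configurations with stuck control-rod sensor contribute 0.011200, so
  P(stuck control-rod sensor | ¬scram, ¬genuine neutron-flux excursion) = 0.011200 / 0.913600 ≈ 0.0123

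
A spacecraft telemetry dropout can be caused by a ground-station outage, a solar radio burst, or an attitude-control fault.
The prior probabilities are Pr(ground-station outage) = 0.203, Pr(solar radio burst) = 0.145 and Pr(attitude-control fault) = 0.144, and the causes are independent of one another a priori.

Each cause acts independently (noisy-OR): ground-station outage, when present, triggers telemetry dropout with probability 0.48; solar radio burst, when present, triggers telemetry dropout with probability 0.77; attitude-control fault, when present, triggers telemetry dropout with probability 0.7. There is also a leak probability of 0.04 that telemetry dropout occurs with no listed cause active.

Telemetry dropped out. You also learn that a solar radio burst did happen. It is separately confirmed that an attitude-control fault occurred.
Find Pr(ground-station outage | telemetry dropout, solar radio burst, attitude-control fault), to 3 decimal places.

Pr(ground-station outage | telemetry dropout, solar radio burst, attitude-control fault) ≈ 0.208

Under noisy-OR, P(telemetry dropout | causes) = 1 − (1−0.04)·∏(1−qᵢ) over the active causes.
Weight on ground-station outage=true, given the evidence: 0.965555·0.203 = 0.196008
The normalizing constant is 0.93376·0.797 + 0.965555·0.203 = 0.940215
Posterior = 0.196008 / 0.940215 ≈ 0.208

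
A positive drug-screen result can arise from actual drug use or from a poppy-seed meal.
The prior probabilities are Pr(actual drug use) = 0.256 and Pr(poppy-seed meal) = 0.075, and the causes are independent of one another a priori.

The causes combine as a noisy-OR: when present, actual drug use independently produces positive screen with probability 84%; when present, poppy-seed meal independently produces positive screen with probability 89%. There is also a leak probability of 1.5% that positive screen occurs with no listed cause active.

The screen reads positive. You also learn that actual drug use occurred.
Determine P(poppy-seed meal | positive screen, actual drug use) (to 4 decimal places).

P(poppy-seed meal | positive screen, actual drug use) ≈ 0.0864

Under noisy-OR, P(positive screen | causes) = 1 − (1−0.015)·∏(1−qᵢ) over the active causes.
Sum P(positive screen|·) weighted by the priors over both values of poppy-seed meal:
  P(positive screen | actual drug use) = 0.8424*0.925 + 0.982664*0.075
        = 0.779220 + 0.073700 = 0.852920
The terms with poppy-seed meal present sum to 0.073700, so
  P(poppy-seed meal | positive screen, actual drug use) = 0.073700 / 0.852920 ≈ 0.0864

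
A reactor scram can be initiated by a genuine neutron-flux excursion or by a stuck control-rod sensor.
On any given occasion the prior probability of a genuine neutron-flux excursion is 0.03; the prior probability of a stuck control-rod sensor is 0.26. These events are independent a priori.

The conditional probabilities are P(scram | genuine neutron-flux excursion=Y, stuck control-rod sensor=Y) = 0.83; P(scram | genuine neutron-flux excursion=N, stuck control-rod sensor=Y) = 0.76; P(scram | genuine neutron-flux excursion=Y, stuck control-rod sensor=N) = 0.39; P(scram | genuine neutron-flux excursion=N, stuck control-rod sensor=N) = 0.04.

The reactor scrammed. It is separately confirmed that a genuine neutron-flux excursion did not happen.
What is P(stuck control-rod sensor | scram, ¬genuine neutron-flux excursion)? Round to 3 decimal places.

P(stuck control-rod sensor | scram, ¬genuine neutron-flux excursion) ≈ 0.870

For the numerator, keep only stuck control-rod sensor=true terms: 0.76·0.26 = 0.197600
Normalizer over all consistent configurations: 0.04·0.74 + 0.76·0.26 = 0.227200
Posterior = 0.197600 / 0.227200 ≈ 0.870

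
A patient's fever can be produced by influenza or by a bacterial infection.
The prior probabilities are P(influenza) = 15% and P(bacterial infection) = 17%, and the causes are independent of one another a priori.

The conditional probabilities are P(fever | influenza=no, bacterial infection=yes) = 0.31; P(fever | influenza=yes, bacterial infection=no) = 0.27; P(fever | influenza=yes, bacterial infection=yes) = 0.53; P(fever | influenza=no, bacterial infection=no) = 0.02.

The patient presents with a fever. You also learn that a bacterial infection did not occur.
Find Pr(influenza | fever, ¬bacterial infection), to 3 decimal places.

Pr(influenza | fever, ¬bacterial infection) ≈ 0.704

Enumerate both values of influenza and weight by the priors:
  P(fever | ¬bacterial infection) = 0.02*0.85 + 0.27*0.15
        = 0.017000 + 0.040500 = 0.057500
Configurations with influenza contribute 0.040500, so
  P(influenza | fever, ¬bacterial infection) = 0.040500 / 0.057500 ≈ 0.704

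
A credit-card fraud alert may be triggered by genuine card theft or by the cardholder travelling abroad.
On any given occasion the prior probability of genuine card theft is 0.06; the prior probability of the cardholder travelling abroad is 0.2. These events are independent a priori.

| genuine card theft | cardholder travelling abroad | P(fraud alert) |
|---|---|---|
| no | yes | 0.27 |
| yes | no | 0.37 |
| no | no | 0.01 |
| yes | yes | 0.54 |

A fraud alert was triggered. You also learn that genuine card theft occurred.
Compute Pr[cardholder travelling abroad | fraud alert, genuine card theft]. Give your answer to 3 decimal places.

By total probability over both values of cardholder travelling abroad:
  P(fraud alert | genuine card theft) = 0.37·0.8 + 0.54·0.2
        = 0.296000 + 0.108000 = 0.404000
The terms with cardholder travelling abroad present sum to 0.108000, so
  P(cardholder travelling abroad | fraud alert, genuine card theft) = 0.108000 / 0.404000 ≈ 0.267

Pr[cardholder travelling abroad | fraud alert, genuine card theft] ≈ 0.267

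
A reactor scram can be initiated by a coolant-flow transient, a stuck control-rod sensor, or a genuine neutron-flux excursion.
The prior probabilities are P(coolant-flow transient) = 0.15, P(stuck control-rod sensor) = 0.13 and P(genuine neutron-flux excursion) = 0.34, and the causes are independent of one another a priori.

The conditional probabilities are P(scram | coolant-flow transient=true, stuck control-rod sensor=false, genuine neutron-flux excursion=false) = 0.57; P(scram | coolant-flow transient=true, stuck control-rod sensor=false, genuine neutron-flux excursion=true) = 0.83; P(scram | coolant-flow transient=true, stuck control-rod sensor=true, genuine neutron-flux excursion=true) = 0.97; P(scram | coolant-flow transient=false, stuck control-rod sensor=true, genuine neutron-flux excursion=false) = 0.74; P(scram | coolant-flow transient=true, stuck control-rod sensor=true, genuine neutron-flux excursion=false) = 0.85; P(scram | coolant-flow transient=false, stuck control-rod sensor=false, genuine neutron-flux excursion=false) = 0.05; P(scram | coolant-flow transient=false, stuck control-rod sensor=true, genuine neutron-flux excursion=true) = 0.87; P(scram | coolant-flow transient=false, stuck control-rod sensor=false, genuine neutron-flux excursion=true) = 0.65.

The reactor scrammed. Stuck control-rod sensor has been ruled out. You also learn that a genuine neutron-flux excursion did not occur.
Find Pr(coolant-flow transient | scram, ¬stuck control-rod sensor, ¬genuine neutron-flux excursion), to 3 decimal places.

Pr(coolant-flow transient | scram, ¬stuck control-rod sensor, ¬genuine neutron-flux excursion) ≈ 0.668

Sum P(scram|·) weighted by the priors over both values of coolant-flow transient:
  P(scram | ¬stuck control-rod sensor, ¬genuine neutron-flux excursion) = 0.05×0.85 + 0.57×0.15
        = 0.042500 + 0.085500 = 0.128000
The terms with coolant-flow transient present sum to 0.085500, so
  P(coolant-flow transient | scram, ¬stuck control-rod sensor, ¬genuine neutron-flux excursion) = 0.085500 / 0.128000 ≈ 0.668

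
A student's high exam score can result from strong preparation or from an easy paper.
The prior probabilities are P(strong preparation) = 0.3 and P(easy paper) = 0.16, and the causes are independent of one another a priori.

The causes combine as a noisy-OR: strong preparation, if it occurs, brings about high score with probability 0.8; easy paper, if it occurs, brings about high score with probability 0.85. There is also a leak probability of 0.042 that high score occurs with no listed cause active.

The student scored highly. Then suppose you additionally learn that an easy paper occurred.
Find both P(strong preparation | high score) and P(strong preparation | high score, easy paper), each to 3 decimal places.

Under noisy-OR, P(high score | causes) = 1 − (1−0.042)·∏(1−qᵢ) over the active causes.
Weight on strong preparation=true, given the evidence: 0.203717 + 0.046620 = 0.250337
The normalizing constant is 0.042×0.7×0.84 + 0.8563×0.7×0.16 + 0.8084×0.3×0.84 + 0.97126×0.3×0.16 = 0.370939
P(strong preparation | high score) = 0.250337/0.370939 ≈ 0.675

Now also conditioning on easy paper=true:
P(high score | easy paper) = 0.8563*0.7 + 0.97126*0.3 = 0.599410 + 0.291378 = 0.890788
Restricting to configurations with strong preparation present: 0.97126*0.3 = 0.291378.
Hence the posterior is 0.291378/0.890788 ≈ 0.327.
Conditioning on easy paper lowers the posterior on strong preparation: the classic explaining-away effect in a common-effect structure.

P(strong preparation | high score) ≈ 0.675; P(strong preparation | high score, easy paper) ≈ 0.327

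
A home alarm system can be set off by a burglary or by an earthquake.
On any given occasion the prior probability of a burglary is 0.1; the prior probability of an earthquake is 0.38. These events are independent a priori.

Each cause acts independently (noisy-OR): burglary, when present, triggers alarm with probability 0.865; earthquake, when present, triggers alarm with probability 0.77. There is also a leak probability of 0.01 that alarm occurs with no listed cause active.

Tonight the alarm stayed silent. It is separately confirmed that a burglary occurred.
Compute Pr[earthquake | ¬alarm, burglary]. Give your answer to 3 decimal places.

Under noisy-OR, P(alarm | causes) = 1 − (1−0.01)·∏(1−qᵢ) over the active causes.
Enumerate both values of earthquake and weight by the priors:
  P(¬alarm | burglary) = 0.13365*0.62 + 0.03074*0.38
        = 0.082863 + 0.011681 = 0.094544
Keeping only the earthquake-present terms gives 0.011681, so
  P(earthquake | ¬alarm, burglary) = 0.011681 / 0.094544 ≈ 0.124

Pr[earthquake | ¬alarm, burglary] ≈ 0.124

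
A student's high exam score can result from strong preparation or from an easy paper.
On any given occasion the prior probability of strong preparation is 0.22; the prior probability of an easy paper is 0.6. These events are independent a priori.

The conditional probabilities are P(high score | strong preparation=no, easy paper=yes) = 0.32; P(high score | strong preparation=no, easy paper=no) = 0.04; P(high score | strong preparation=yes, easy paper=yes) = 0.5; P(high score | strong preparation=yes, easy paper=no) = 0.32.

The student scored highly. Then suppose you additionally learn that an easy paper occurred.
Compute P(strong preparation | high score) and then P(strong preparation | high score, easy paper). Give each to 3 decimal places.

P(strong preparation | high score) ≈ 0.367; P(strong preparation | high score, easy paper) ≈ 0.306

P(high score) = 0.04·0.78·0.4 + 0.32·0.78·0.6 + 0.32·0.22·0.4 + 0.5·0.22·0.6 = 0.012480 + 0.149760 + 0.028160 + 0.066000 = 0.256400
The strong preparation-present share is 0.028160 + 0.066000 = 0.094160.
P(strong preparation | high score) = 0.094160 / 0.256400 ≈ 0.367

Now condition on the additional information:
P(high score | easy paper) = 0.32·0.78 + 0.5·0.22 = 0.249600 + 0.110000 = 0.359600
Restricting to configurations with strong preparation present: 0.5·0.22 = 0.110000.
So P(strong preparation | high score, easy paper) = 0.110000/0.359600 ≈ 0.306.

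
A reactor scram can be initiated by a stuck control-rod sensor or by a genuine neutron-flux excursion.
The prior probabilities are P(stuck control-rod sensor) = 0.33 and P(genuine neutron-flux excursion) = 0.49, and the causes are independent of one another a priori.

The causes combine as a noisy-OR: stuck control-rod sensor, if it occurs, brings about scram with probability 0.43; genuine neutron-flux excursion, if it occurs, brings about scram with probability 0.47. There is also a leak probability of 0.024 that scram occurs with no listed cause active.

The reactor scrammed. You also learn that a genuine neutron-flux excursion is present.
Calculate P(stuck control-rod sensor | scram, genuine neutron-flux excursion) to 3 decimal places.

P(stuck control-rod sensor | scram, genuine neutron-flux excursion) ≈ 0.418

Under noisy-OR, P(scram | causes) = 1 − (1−0.024)·∏(1−qᵢ) over the active causes.
P(scram | genuine neutron-flux excursion) = 0.48272·0.67 + 0.70515·0.33 = 0.323422 + 0.232700 = 0.556122
Restricting to configurations with stuck control-rod sensor present: 0.70515·0.33 = 0.232700.
So P(stuck control-rod sensor | scram, genuine neutron-flux excursion) = 0.232700/0.556122 ≈ 0.418.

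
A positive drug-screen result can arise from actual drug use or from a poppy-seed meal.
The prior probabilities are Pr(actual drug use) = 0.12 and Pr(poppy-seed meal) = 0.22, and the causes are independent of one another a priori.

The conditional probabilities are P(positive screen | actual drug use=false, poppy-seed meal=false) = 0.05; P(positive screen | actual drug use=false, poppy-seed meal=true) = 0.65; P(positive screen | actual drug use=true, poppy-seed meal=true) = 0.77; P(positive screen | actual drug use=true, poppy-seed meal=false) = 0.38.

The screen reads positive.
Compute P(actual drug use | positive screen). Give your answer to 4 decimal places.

P(positive screen) = 0.05×0.88×0.78 + 0.65×0.88×0.22 + 0.38×0.12×0.78 + 0.77×0.12×0.22 = 0.034320 + 0.125840 + 0.035568 + 0.020328 = 0.216056
Of this, 0.055896 comes from 0.035568 + 0.020328 (the actual drug use=true cases).
So P(actual drug use | positive screen) = 0.055896/0.216056 ≈ 0.2587.

P(actual drug use | positive screen) ≈ 0.2587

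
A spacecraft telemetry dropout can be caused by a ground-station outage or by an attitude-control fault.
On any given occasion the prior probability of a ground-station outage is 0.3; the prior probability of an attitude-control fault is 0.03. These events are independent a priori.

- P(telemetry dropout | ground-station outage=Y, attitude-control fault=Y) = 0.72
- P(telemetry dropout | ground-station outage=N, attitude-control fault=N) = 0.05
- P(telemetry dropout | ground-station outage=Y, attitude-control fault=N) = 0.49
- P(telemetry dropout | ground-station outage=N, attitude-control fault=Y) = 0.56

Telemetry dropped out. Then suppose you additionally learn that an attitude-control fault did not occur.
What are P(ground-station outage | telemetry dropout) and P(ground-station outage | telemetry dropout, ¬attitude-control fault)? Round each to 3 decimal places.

By total probability over the 4 (ground-station outage, attitude-control fault) configurations:
  P(telemetry dropout) = 0.05·0.7·0.97 + 0.56·0.7·0.03 + 0.49·0.3·0.97 + 0.72·0.3·0.03
        = 0.033950 + 0.011760 + 0.142590 + 0.006480 = 0.194780
Configurations with ground-station outage contribute 0.149070, so
  P(ground-station outage | telemetry dropout) = 0.149070 / 0.194780 ≈ 0.765

With the extra evidence:
For the numerator, keep only ground-station outage=true terms: 0.49·0.3 = 0.147000
Denominator P(telemetry dropout | ¬attitude-control fault): 0.05·0.7 + 0.49·0.3 = 0.182000
P(ground-station outage | telemetry dropout, ¬attitude-control fault) = 0.147000/0.182000 ≈ 0.808

P(ground-station outage | telemetry dropout) ≈ 0.765; P(ground-station outage | telemetry dropout, ¬attitude-control fault) ≈ 0.808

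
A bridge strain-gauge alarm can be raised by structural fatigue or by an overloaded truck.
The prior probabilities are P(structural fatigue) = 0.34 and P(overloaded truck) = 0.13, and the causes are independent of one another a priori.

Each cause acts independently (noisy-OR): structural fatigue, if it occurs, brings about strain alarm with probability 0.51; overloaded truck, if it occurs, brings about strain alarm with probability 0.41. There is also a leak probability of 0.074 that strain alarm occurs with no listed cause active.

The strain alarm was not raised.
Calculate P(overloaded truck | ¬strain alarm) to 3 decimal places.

P(overloaded truck | ¬strain alarm) ≈ 0.081

Under noisy-OR, P(strain alarm | causes) = 1 − (1−0.074)·∏(1−qᵢ) over the active causes.
Weight on overloaded truck=true, given the evidence: 0.046876 + 0.011833 = 0.058709
Normalizer over all consistent configurations: 0.926·0.66·0.87 + 0.54634·0.66·0.13 + 0.45374·0.34·0.87 + 0.267707·0.34·0.13 = 0.724634
P(overloaded truck | ¬strain alarm) = 0.058709/0.724634 ≈ 0.081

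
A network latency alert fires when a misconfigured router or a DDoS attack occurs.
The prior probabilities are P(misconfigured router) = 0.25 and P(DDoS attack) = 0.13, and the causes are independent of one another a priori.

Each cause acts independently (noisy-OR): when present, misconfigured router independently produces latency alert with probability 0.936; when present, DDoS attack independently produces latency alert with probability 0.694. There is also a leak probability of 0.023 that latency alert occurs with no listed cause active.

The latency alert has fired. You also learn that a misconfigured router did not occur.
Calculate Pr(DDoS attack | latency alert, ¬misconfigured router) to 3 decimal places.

Under noisy-OR, P(latency alert | causes) = 1 − (1−0.023)·∏(1−qᵢ) over the active causes.
Weight on DDoS attack=true, given the evidence: 0.701038·0.13 = 0.091135
The normalizing constant is 0.023·0.87 + 0.701038·0.13 = 0.111145
P(DDoS attack | latency alert, ¬misconfigured router) = 0.091135/0.111145 ≈ 0.820

Pr(DDoS attack | latency alert, ¬misconfigured router) ≈ 0.820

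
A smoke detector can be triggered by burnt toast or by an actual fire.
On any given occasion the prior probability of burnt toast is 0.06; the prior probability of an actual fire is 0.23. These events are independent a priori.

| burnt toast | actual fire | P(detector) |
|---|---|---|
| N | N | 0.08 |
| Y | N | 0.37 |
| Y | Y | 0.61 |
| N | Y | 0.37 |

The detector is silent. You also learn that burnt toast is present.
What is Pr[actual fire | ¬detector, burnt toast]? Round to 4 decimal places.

Pr[actual fire | ¬detector, burnt toast] ≈ 0.1561

Sum P(¬detector|·) weighted by the priors over both values of actual fire:
  P(¬detector | burnt toast) = 0.63×0.77 + 0.39×0.23
        = 0.485100 + 0.089700 = 0.574800
Configurations with actual fire contribute 0.089700, so
  P(actual fire | ¬detector, burnt toast) = 0.089700 / 0.574800 ≈ 0.1561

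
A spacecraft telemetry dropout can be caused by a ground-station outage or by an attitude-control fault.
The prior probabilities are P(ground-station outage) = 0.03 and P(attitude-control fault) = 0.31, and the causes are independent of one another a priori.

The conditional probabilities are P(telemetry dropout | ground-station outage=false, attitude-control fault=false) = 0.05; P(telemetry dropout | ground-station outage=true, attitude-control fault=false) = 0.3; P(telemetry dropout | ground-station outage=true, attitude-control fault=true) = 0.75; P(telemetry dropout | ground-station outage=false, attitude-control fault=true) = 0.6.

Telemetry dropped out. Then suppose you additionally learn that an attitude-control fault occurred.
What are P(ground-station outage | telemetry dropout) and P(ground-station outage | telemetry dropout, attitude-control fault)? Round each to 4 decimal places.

Enumerate the 4 (ground-station outage, attitude-control fault) configurations and weight by the priors:
  P(telemetry dropout) = 0.05×0.97×0.69 + 0.6×0.97×0.31 + 0.3×0.03×0.69 + 0.75×0.03×0.31
        = 0.033465 + 0.180420 + 0.006210 + 0.006975 = 0.227070
The terms with ground-station outage present sum to 0.013185, so
  P(ground-station outage | telemetry dropout) = 0.013185 / 0.227070 ≈ 0.0581

Now condition on the additional information:
Enumerate both values of ground-station outage and weight by the priors:
  P(telemetry dropout | attitude-control fault) = 0.6*0.97 + 0.75*0.03
        = 0.582000 + 0.022500 = 0.604500
Configurations with ground-station outage contribute 0.022500, so
  P(ground-station outage | telemetry dropout, attitude-control fault) = 0.022500 / 0.604500 ≈ 0.0372
This is intercausal reasoning (explaining away): once attitude-control fault accounts for the telemetry dropout, ground-station outage becomes less likely.

P(ground-station outage | telemetry dropout) ≈ 0.0581; P(ground-station outage | telemetry dropout, attitude-control fault) ≈ 0.0372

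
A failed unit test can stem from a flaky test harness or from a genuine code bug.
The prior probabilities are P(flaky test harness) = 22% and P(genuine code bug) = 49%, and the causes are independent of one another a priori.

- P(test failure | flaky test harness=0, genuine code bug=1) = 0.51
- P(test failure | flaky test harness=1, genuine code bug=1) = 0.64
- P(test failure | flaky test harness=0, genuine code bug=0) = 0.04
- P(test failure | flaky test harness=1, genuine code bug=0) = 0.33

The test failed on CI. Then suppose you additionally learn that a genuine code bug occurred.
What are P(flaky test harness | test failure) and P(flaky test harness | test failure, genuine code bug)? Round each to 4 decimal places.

Weight on flaky test harness=true, given the evidence: 0.037026 + 0.068992 = 0.106018
Denominator P(test failure): 0.04×0.78×0.51 + 0.51×0.78×0.49 + 0.33×0.22×0.51 + 0.64×0.22×0.49 = 0.316852
P(flaky test harness | test failure) = 0.106018/0.316852 ≈ 0.3346

Now also conditioning on genuine code bug=true:
Weight on flaky test harness=true, given the evidence: 0.64*0.22 = 0.140800
Normalizer over all consistent configurations: 0.51*0.78 + 0.64*0.22 = 0.538600
Posterior = 0.140800 / 0.538600 ≈ 0.2614
Conditioning on genuine code bug lowers the posterior on flaky test harness: the classic explaining-away effect in a common-effect structure.

P(flaky test harness | test failure) ≈ 0.3346; P(flaky test harness | test failure, genuine code bug) ≈ 0.2614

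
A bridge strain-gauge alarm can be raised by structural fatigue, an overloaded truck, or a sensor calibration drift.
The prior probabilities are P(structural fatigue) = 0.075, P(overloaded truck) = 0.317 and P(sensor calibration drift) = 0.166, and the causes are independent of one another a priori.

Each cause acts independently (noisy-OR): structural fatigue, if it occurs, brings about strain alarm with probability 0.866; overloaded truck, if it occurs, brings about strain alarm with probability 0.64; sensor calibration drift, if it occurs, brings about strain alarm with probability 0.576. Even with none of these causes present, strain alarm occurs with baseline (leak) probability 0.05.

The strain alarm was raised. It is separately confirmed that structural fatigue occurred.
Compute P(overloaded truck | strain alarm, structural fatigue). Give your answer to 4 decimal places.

P(overloaded truck | strain alarm, structural fatigue) ≈ 0.3346

Under noisy-OR, P(strain alarm | causes) = 1 − (1−0.05)·∏(1−qᵢ) over the active causes.
P(strain alarm | structural fatigue) = 0.8727*0.683*0.834 + 0.946025*0.683*0.166 + 0.954172*0.317*0.834 + 0.980569*0.317*0.166 = 0.497109 + 0.107258 + 0.252262 + 0.051600 = 0.908229
Restricting to configurations with overloaded truck present: 0.252262 + 0.051600 = 0.303862.
P(overloaded truck | strain alarm, structural fatigue) = 0.303862 / 0.908229 ≈ 0.3346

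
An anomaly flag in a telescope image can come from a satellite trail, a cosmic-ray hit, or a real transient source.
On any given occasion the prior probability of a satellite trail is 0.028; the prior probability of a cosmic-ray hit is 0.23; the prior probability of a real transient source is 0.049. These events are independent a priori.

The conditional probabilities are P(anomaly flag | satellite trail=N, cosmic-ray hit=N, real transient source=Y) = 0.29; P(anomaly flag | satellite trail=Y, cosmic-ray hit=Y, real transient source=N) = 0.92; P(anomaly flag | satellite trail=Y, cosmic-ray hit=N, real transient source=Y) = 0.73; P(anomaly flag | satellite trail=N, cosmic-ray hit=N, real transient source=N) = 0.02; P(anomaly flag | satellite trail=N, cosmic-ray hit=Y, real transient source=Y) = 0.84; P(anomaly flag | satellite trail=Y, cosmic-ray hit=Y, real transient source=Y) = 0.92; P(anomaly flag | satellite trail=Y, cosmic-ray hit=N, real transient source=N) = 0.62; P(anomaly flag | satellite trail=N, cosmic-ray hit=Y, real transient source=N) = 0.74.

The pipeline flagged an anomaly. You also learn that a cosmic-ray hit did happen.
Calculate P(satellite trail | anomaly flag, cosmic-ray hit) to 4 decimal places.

P(satellite trail | anomaly flag, cosmic-ray hit) ≈ 0.0344

Sum P(anomaly flag|·) weighted by the priors over the 4 (satellite trail, real transient source) configurations:
  P(anomaly flag | cosmic-ray hit) = 0.74·0.972·0.951 + 0.84·0.972·0.049 + 0.92·0.028·0.951 + 0.92·0.028·0.049
        = 0.684035 + 0.040008 + 0.024498 + 0.001262 = 0.749803
The terms with satellite trail present sum to 0.025760, so
  P(satellite trail | anomaly flag, cosmic-ray hit) = 0.025760 / 0.749803 ≈ 0.0344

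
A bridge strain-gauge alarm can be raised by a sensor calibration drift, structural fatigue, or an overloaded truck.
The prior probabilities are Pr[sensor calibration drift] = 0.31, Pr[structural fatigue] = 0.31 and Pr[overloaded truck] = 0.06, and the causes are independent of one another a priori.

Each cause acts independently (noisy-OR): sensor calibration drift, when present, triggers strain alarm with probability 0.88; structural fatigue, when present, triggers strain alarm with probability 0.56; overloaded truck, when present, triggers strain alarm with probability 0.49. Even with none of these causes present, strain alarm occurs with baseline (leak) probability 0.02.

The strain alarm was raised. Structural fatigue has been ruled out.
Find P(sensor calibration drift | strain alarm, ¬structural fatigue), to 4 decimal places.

P(sensor calibration drift | strain alarm, ¬structural fatigue) ≈ 0.8908

Under noisy-OR, P(strain alarm | causes) = 1 − (1−0.02)·∏(1−qᵢ) over the active causes.
P(strain alarm | ¬structural fatigue) = 0.02·0.69·0.94 + 0.5002·0.69·0.06 + 0.8824·0.31·0.94 + 0.940024·0.31·0.06 = 0.012972 + 0.020708 + 0.257131 + 0.017484 = 0.308295
The sensor calibration drift-present share is 0.257131 + 0.017484 = 0.274615.
P(sensor calibration drift | strain alarm, ¬structural fatigue) = 0.274615 / 0.308295 ≈ 0.8908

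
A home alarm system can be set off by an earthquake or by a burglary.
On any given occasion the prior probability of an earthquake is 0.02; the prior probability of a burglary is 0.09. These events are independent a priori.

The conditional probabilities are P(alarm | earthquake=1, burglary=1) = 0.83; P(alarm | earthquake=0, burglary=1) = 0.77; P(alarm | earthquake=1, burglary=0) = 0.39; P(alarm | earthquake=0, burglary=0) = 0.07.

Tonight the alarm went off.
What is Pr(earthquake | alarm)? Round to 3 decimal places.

By total probability over the 4 (earthquake, burglary) configurations:
  P(alarm) = 0.07·0.98·0.91 + 0.77·0.98·0.09 + 0.39·0.02·0.91 + 0.83·0.02·0.09
        = 0.062426 + 0.067914 + 0.007098 + 0.001494 = 0.138932
Keeping only the earthquake-present terms gives 0.008592, so
  P(earthquake | alarm) = 0.008592 / 0.138932 ≈ 0.062

Pr(earthquake | alarm) ≈ 0.062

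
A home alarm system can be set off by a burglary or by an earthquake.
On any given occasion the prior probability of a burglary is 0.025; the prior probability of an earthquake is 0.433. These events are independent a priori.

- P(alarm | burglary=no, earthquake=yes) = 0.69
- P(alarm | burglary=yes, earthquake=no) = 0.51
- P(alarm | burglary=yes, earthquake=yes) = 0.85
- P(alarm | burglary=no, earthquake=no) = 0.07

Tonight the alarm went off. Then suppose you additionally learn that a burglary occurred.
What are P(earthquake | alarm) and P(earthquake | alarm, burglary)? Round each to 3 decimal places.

P(earthquake | alarm) ≈ 0.867; P(earthquake | alarm, burglary) ≈ 0.560

P(alarm) = 0.07×0.975×0.567 + 0.69×0.975×0.433 + 0.51×0.025×0.567 + 0.85×0.025×0.433 = 0.038698 + 0.291301 + 0.007229 + 0.009201 = 0.346429
The earthquake-present share is 0.291301 + 0.009201 = 0.300502.
P(earthquake | alarm) = 0.300502 / 0.346429 ≈ 0.867

Now also conditioning on burglary=true:
P(alarm | burglary) = 0.51×0.567 + 0.85×0.433 = 0.289170 + 0.368050 = 0.657220
The earthquake-present share is 0.85×0.433 = 0.368050.
Hence the posterior is 0.368050/0.657220 ≈ 0.560.
Conditioning on burglary lowers the posterior on earthquake: the classic explaining-away effect in a common-effect structure.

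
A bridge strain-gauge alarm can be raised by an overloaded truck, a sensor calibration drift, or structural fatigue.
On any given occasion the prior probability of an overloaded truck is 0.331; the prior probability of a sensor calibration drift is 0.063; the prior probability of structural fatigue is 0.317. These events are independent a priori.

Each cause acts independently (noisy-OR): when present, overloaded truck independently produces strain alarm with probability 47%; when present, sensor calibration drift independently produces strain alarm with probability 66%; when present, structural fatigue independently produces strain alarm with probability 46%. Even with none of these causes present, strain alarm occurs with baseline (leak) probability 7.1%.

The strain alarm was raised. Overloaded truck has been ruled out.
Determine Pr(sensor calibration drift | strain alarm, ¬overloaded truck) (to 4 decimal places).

Pr(sensor calibration drift | strain alarm, ¬overloaded truck) ≈ 0.1921

Under noisy-OR, P(strain alarm | causes) = 1 − (1−0.071)·∏(1−qᵢ) over the active causes.
P(strain alarm | ¬overloaded truck) = 0.071*0.937*0.683 + 0.49834*0.937*0.317 + 0.68414*0.063*0.683 + 0.829436*0.063*0.317 = 0.045438 + 0.148021 + 0.029438 + 0.016565 = 0.239462
Restricting to configurations with sensor calibration drift present: 0.029438 + 0.016565 = 0.046003.
Hence the posterior is 0.046003/0.239462 ≈ 0.1921.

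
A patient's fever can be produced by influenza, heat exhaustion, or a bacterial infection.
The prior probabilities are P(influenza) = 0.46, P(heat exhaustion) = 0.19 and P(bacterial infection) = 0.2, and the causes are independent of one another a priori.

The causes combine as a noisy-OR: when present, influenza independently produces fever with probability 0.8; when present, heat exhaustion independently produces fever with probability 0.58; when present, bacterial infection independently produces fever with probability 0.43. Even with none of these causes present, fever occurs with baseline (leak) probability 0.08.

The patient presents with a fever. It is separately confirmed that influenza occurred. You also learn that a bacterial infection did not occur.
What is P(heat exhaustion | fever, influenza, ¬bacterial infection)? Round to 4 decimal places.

Under noisy-OR, P(fever | causes) = 1 − (1−0.08)·∏(1−qᵢ) over the active causes.
By total probability over both values of heat exhaustion:
  P(fever | influenza, ¬bacterial infection) = 0.816×0.81 + 0.92272×0.19
        = 0.660960 + 0.175317 = 0.836277
Configurations with heat exhaustion contribute 0.175317, so
  P(heat exhaustion | fever, influenza, ¬bacterial infection) = 0.175317 / 0.836277 ≈ 0.2096

P(heat exhaustion | fever, influenza, ¬bacterial infection) ≈ 0.2096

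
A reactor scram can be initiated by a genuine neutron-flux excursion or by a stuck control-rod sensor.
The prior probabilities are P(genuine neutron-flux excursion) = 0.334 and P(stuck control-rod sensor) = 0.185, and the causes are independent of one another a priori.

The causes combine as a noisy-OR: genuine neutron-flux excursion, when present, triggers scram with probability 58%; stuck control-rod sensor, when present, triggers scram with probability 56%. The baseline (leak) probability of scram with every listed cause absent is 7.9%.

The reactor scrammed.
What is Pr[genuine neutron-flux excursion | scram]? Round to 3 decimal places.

Under noisy-OR, P(scram | causes) = 1 − (1−0.079)·∏(1−qᵢ) over the active causes.
P(scram) = 0.079·0.666·0.815 + 0.59476·0.666·0.185 + 0.61318·0.334·0.815 + 0.829799·0.334·0.185 = 0.042880 + 0.073280 + 0.166914 + 0.051273 = 0.334347
Restricting to configurations with genuine neutron-flux excursion present: 0.166914 + 0.051273 = 0.218187.
Hence the posterior is 0.218187/0.334347 ≈ 0.653.

Pr[genuine neutron-flux excursion | scram] ≈ 0.653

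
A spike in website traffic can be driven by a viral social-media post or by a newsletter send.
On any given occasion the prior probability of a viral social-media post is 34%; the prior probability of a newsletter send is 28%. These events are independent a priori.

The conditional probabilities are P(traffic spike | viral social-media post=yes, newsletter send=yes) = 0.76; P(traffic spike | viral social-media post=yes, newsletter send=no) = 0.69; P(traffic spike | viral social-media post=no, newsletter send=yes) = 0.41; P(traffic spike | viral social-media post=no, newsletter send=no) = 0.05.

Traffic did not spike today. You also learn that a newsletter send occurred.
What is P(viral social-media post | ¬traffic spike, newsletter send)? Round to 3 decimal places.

P(¬traffic spike | newsletter send) = 0.59*0.66 + 0.24*0.34 = 0.389400 + 0.081600 = 0.471000
Restricting to configurations with viral social-media post present: 0.24*0.34 = 0.081600.
Hence the posterior is 0.081600/0.471000 ≈ 0.173.

P(viral social-media post | ¬traffic spike, newsletter send) ≈ 0.173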